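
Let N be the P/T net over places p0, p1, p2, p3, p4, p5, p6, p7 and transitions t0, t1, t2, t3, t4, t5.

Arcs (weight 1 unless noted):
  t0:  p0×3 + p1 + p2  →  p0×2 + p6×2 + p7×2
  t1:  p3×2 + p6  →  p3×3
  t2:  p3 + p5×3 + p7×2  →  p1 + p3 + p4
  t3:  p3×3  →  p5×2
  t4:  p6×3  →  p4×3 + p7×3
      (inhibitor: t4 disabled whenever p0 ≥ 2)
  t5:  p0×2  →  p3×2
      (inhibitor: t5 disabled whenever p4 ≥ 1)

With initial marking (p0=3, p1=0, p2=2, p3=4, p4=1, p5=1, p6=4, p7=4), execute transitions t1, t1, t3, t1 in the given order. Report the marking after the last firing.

step 1: fire t1:  (p0=3, p1=0, p2=2, p3=4, p4=1, p5=1, p6=4, p7=4) → (p0=3, p1=0, p2=2, p3=5, p4=1, p5=1, p6=3, p7=4)
step 2: fire t1:  (p0=3, p1=0, p2=2, p3=5, p4=1, p5=1, p6=3, p7=4) → (p0=3, p1=0, p2=2, p3=6, p4=1, p5=1, p6=2, p7=4)
step 3: fire t3:  (p0=3, p1=0, p2=2, p3=6, p4=1, p5=1, p6=2, p7=4) → (p0=3, p1=0, p2=2, p3=3, p4=1, p5=3, p6=2, p7=4)
step 4: fire t1:  (p0=3, p1=0, p2=2, p3=3, p4=1, p5=3, p6=2, p7=4) → (p0=3, p1=0, p2=2, p3=4, p4=1, p5=3, p6=1, p7=4)

(p0=3, p1=0, p2=2, p3=4, p4=1, p5=3, p6=1, p7=4)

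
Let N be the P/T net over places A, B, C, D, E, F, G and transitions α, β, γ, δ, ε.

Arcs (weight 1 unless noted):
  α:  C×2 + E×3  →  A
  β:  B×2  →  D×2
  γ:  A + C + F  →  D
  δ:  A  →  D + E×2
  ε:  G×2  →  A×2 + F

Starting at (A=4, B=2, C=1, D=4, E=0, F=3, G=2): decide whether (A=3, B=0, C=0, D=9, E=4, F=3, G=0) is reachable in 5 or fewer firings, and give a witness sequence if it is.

step 1: fire β:  (A=4, B=2, C=1, D=4, E=0, F=3, G=2) → (A=4, B=0, C=1, D=6, E=0, F=3, G=2)
step 2: fire γ:  (A=4, B=0, C=1, D=6, E=0, F=3, G=2) → (A=3, B=0, C=0, D=7, E=0, F=2, G=2)
step 3: fire δ:  (A=3, B=0, C=0, D=7, E=0, F=2, G=2) → (A=2, B=0, C=0, D=8, E=2, F=2, G=2)
step 4: fire δ:  (A=2, B=0, C=0, D=8, E=2, F=2, G=2) → (A=1, B=0, C=0, D=9, E=4, F=2, G=2)
step 5: fire ε:  (A=1, B=0, C=0, D=9, E=4, F=2, G=2) → (A=3, B=0, C=0, D=9, E=4, F=3, G=0)

YES — reachable via ⟨β, γ, δ, δ, ε⟩ (5 firings)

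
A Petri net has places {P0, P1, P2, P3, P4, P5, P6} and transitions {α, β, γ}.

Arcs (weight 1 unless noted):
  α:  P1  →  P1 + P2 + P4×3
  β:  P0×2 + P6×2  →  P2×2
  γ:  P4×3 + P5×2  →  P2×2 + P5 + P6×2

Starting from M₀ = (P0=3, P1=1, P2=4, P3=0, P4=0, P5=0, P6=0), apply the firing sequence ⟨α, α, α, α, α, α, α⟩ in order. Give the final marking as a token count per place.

step 1: fire α:  (P0=3, P1=1, P2=4, P3=0, P4=0, P5=0, P6=0) → (P0=3, P1=1, P2=5, P3=0, P4=3, P5=0, P6=0)
step 2: fire α:  (P0=3, P1=1, P2=5, P3=0, P4=3, P5=0, P6=0) → (P0=3, P1=1, P2=6, P3=0, P4=6, P5=0, P6=0)
step 3: fire α:  (P0=3, P1=1, P2=6, P3=0, P4=6, P5=0, P6=0) → (P0=3, P1=1, P2=7, P3=0, P4=9, P5=0, P6=0)
step 4: fire α:  (P0=3, P1=1, P2=7, P3=0, P4=9, P5=0, P6=0) → (P0=3, P1=1, P2=8, P3=0, P4=12, P5=0, P6=0)
step 5: fire α:  (P0=3, P1=1, P2=8, P3=0, P4=12, P5=0, P6=0) → (P0=3, P1=1, P2=9, P3=0, P4=15, P5=0, P6=0)
step 6: fire α:  (P0=3, P1=1, P2=9, P3=0, P4=15, P5=0, P6=0) → (P0=3, P1=1, P2=10, P3=0, P4=18, P5=0, P6=0)
step 7: fire α:  (P0=3, P1=1, P2=10, P3=0, P4=18, P5=0, P6=0) → (P0=3, P1=1, P2=11, P3=0, P4=21, P5=0, P6=0)

(P0=3, P1=1, P2=11, P3=0, P4=21, P5=0, P6=0)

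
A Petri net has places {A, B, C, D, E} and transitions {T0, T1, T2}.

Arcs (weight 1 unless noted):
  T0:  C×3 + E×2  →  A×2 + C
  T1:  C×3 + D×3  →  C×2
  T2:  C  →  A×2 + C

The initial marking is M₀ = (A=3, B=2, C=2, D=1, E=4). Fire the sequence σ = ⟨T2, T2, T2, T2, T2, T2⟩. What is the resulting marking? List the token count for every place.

step 1: fire T2:  (A=3, B=2, C=2, D=1, E=4) → (A=5, B=2, C=2, D=1, E=4)
step 2: fire T2:  (A=5, B=2, C=2, D=1, E=4) → (A=7, B=2, C=2, D=1, E=4)
step 3: fire T2:  (A=7, B=2, C=2, D=1, E=4) → (A=9, B=2, C=2, D=1, E=4)
step 4: fire T2:  (A=9, B=2, C=2, D=1, E=4) → (A=11, B=2, C=2, D=1, E=4)
step 5: fire T2:  (A=11, B=2, C=2, D=1, E=4) → (A=13, B=2, C=2, D=1, E=4)
step 6: fire T2:  (A=13, B=2, C=2, D=1, E=4) → (A=15, B=2, C=2, D=1, E=4)

(A=15, B=2, C=2, D=1, E=4)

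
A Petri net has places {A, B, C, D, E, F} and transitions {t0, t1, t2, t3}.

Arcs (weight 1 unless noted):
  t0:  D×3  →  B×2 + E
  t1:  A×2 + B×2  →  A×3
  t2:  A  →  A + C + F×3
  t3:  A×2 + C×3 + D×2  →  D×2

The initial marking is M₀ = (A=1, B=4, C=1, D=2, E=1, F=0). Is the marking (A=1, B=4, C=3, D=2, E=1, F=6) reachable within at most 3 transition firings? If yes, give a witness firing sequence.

YES — reachable via ⟨t2, t2⟩ (2 firings)

step 1: fire t2:  (A=1, B=4, C=1, D=2, E=1, F=0) → (A=1, B=4, C=2, D=2, E=1, F=3)
step 2: fire t2:  (A=1, B=4, C=2, D=2, E=1, F=3) → (A=1, B=4, C=3, D=2, E=1, F=6)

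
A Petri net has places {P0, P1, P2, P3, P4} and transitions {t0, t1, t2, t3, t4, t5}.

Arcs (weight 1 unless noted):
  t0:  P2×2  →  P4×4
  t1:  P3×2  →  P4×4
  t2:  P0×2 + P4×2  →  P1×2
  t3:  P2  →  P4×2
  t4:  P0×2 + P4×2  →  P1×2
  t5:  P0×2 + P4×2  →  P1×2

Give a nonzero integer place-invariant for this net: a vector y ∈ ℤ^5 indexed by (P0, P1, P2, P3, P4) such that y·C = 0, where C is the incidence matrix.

y = (P0:1, P1:1, P2:0, P3:0, P4:0)

Incidence matrix C (rows=places, cols=transitions):
       t0   t1   t2   t3   t4   t5
   P0   0    0   -2    0   -2   -2
   P1   0    0    2    0    2    2
   P2  -2    0    0   -1    0    0
   P3   0   -2    0    0    0    0
   P4   4    4   -2    2   -2   -2

Candidate y = [1, 1, 0, 0, 0]; check y·C column-wise:
  col t0: 1·0 + 1·0 + 0·-2 + 0·4 = 0
  col t1: 1·0 + 1·0 + 0·-2 + 0·4 = 0
  col t2: 1·-2 + 1·2 + 0·-2 = 0
  col t3: 1·0 + 1·0 + 0·-1 + 0·2 = 0
  col t4: 1·-2 + 1·2 + 0·-2 = 0
  col t5: 1·-2 + 1·2 + 0·-2 = 0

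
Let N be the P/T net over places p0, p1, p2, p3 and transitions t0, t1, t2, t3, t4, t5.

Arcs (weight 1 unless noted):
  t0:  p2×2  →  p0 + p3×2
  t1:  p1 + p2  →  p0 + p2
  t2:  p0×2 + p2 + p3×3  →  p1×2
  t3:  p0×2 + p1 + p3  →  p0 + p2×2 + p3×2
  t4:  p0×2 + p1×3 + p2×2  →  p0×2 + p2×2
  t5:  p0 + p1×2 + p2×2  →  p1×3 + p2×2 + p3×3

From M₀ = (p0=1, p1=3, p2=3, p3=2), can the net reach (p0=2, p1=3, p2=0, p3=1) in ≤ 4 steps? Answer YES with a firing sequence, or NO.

step 1: fire t0:  (p0=1, p1=3, p2=3, p3=2) → (p0=2, p1=3, p2=1, p3=4)
step 2: fire t1:  (p0=2, p1=3, p2=1, p3=4) → (p0=3, p1=2, p2=1, p3=4)
step 3: fire t1:  (p0=3, p1=2, p2=1, p3=4) → (p0=4, p1=1, p2=1, p3=4)
step 4: fire t2:  (p0=4, p1=1, p2=1, p3=4) → (p0=2, p1=3, p2=0, p3=1)

YES — reachable via ⟨t0, t1, t1, t2⟩ (4 firings)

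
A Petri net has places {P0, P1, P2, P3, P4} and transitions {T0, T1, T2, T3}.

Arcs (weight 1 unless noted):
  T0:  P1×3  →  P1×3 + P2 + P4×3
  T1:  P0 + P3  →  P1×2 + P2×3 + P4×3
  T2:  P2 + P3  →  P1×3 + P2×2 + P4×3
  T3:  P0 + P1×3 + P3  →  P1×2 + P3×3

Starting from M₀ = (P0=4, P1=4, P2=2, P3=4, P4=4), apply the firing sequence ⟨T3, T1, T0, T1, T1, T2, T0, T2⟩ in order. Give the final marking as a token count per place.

step 1: fire T3:  (P0=4, P1=4, P2=2, P3=4, P4=4) → (P0=3, P1=3, P2=2, P3=6, P4=4)
step 2: fire T1:  (P0=3, P1=3, P2=2, P3=6, P4=4) → (P0=2, P1=5, P2=5, P3=5, P4=7)
step 3: fire T0:  (P0=2, P1=5, P2=5, P3=5, P4=7) → (P0=2, P1=5, P2=6, P3=5, P4=10)
step 4: fire T1:  (P0=2, P1=5, P2=6, P3=5, P4=10) → (P0=1, P1=7, P2=9, P3=4, P4=13)
step 5: fire T1:  (P0=1, P1=7, P2=9, P3=4, P4=13) → (P0=0, P1=9, P2=12, P3=3, P4=16)
step 6: fire T2:  (P0=0, P1=9, P2=12, P3=3, P4=16) → (P0=0, P1=12, P2=13, P3=2, P4=19)
step 7: fire T0:  (P0=0, P1=12, P2=13, P3=2, P4=19) → (P0=0, P1=12, P2=14, P3=2, P4=22)
step 8: fire T2:  (P0=0, P1=12, P2=14, P3=2, P4=22) → (P0=0, P1=15, P2=15, P3=1, P4=25)

(P0=0, P1=15, P2=15, P3=1, P4=25)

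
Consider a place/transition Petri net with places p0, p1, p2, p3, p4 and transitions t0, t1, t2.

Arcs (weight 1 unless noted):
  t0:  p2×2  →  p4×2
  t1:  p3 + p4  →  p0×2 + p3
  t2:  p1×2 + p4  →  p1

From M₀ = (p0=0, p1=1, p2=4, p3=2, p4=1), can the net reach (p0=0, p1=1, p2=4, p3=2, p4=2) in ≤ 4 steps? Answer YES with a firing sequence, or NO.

NO — not reachable within 4 firings

depth 0: 1 marking
depth 1: 3 markings reached so far
depth 2: 5 markings reached so far
depth 3: 7 markings reached so far
depth 4: 9 markings reached so far
target is not among the 9 markings reachable within 4 steps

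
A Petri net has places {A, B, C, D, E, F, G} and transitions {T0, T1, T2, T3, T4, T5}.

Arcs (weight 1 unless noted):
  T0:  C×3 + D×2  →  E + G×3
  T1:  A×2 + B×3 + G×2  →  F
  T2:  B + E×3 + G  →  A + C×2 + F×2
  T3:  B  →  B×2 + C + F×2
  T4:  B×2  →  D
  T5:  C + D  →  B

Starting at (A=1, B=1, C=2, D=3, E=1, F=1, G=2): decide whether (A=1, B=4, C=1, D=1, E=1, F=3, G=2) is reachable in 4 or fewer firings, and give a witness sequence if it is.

step 1: fire T3:  (A=1, B=1, C=2, D=3, E=1, F=1, G=2) → (A=1, B=2, C=3, D=3, E=1, F=3, G=2)
step 2: fire T5:  (A=1, B=2, C=3, D=3, E=1, F=3, G=2) → (A=1, B=3, C=2, D=2, E=1, F=3, G=2)
step 3: fire T5:  (A=1, B=3, C=2, D=2, E=1, F=3, G=2) → (A=1, B=4, C=1, D=1, E=1, F=3, G=2)

YES — reachable via ⟨T3, T5, T5⟩ (3 firings)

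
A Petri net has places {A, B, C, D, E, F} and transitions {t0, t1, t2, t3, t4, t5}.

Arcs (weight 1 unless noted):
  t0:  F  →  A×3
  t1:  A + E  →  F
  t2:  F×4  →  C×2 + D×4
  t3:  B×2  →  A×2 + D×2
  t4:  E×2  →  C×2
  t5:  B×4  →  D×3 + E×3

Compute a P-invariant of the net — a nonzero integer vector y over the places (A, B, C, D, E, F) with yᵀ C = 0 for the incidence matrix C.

Incidence matrix C (rows=places, cols=transitions):
       t0   t1   t2   t3   t4   t5
    A   3   -1    0    2    0    0
    B   0    0    0   -2    0   -4
    C   0    0    2    0    2    0
    D   0    0    4    2    0    3
    E   0   -1    0    0   -2    3
    F  -1    1   -4    0    0    0

Candidate y = [1, 3, 2, 2, 2, 3]; check y·C column-wise:
  col t0: 1·3 + 3·0 + 2·0 + 2·0 + 2·0 + 3·-1 = 0
  col t1: 1·-1 + 3·0 + 2·0 + 2·0 + 2·-1 + 3·1 = 0
  col t2: 1·0 + 3·0 + 2·2 + 2·4 + 2·0 + 3·-4 = 0
  col t3: 1·2 + 3·-2 + 2·0 + 2·2 + 2·0 + 3·0 = 0
  col t4: 1·0 + 3·0 + 2·2 + 2·0 + 2·-2 + 3·0 = 0
  col t5: 1·0 + 3·-4 + 2·0 + 2·3 + 2·3 + 3·0 = 0

y = (A:1, B:3, C:2, D:2, E:2, F:3)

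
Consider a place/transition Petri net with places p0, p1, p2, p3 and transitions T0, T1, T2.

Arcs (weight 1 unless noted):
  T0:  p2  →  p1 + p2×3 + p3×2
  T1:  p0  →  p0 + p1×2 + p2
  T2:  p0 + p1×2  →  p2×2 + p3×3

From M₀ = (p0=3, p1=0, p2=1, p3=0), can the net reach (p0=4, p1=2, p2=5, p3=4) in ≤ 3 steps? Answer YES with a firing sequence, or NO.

NO — not reachable within 3 firings

depth 0: 1 marking
depth 1: 3 markings reached so far
depth 2: 7 markings reached so far
depth 3: 14 markings reached so far
target is not among the 14 markings reachable within 3 steps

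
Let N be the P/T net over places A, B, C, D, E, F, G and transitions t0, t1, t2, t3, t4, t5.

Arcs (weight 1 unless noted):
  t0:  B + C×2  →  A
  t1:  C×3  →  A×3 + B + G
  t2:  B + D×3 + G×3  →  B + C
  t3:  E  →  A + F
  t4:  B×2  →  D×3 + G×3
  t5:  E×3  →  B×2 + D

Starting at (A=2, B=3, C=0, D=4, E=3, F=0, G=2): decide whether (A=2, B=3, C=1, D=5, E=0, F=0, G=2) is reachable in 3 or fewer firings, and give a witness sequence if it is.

step 1: fire t4:  (A=2, B=3, C=0, D=4, E=3, F=0, G=2) → (A=2, B=1, C=0, D=7, E=3, F=0, G=5)
step 2: fire t2:  (A=2, B=1, C=0, D=7, E=3, F=0, G=5) → (A=2, B=1, C=1, D=4, E=3, F=0, G=2)
step 3: fire t5:  (A=2, B=1, C=1, D=4, E=3, F=0, G=2) → (A=2, B=3, C=1, D=5, E=0, F=0, G=2)

YES — reachable via ⟨t4, t2, t5⟩ (3 firings)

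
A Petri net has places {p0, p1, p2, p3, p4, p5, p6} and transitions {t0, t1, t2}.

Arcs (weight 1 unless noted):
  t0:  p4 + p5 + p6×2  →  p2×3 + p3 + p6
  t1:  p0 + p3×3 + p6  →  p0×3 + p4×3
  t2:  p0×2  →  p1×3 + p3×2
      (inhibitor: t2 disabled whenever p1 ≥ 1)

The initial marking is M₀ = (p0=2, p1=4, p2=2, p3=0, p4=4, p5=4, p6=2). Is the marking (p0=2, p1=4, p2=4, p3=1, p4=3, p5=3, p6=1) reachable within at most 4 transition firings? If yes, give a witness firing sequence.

depth 0: 1 marking
depth 1: 2 markings reached so far
depth 2: 2 markings reached so far
(frontier empty at depth 2; search complete)
target is not among the 2 markings reachable within 4 steps

NO — not reachable within 4 firings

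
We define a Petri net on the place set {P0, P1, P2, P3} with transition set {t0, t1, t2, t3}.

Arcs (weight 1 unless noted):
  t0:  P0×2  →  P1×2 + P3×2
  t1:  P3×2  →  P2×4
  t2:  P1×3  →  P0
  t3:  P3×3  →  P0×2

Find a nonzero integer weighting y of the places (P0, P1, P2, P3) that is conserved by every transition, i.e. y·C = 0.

y = (P0:3, P1:1, P2:1, P3:2)

Incidence matrix C (rows=places, cols=transitions):
       t0   t1   t2   t3
   P0  -2    0    1    2
   P1   2    0   -3    0
   P2   0    4    0    0
   P3   2   -2    0   -3

Candidate y = [3, 1, 1, 2]; check y·C column-wise:
  col t0: 3·-2 + 1·2 + 1·0 + 2·2 = 0
  col t1: 3·0 + 1·0 + 1·4 + 2·-2 = 0
  col t2: 3·1 + 1·-3 + 1·0 + 2·0 = 0
  col t3: 3·2 + 1·0 + 1·0 + 2·-3 = 0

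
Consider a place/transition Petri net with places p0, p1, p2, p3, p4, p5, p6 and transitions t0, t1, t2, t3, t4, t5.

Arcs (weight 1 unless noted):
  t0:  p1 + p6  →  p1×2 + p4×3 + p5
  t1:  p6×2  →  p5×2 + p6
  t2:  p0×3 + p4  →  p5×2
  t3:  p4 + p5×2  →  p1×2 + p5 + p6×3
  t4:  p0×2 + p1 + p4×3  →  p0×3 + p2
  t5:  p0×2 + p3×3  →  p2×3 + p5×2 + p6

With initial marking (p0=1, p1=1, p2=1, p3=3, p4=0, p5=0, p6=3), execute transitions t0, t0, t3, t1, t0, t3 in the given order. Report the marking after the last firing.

step 1: fire t0:  (p0=1, p1=1, p2=1, p3=3, p4=0, p5=0, p6=3) → (p0=1, p1=2, p2=1, p3=3, p4=3, p5=1, p6=2)
step 2: fire t0:  (p0=1, p1=2, p2=1, p3=3, p4=3, p5=1, p6=2) → (p0=1, p1=3, p2=1, p3=3, p4=6, p5=2, p6=1)
step 3: fire t3:  (p0=1, p1=3, p2=1, p3=3, p4=6, p5=2, p6=1) → (p0=1, p1=5, p2=1, p3=3, p4=5, p5=1, p6=4)
step 4: fire t1:  (p0=1, p1=5, p2=1, p3=3, p4=5, p5=1, p6=4) → (p0=1, p1=5, p2=1, p3=3, p4=5, p5=3, p6=3)
step 5: fire t0:  (p0=1, p1=5, p2=1, p3=3, p4=5, p5=3, p6=3) → (p0=1, p1=6, p2=1, p3=3, p4=8, p5=4, p6=2)
step 6: fire t3:  (p0=1, p1=6, p2=1, p3=3, p4=8, p5=4, p6=2) → (p0=1, p1=8, p2=1, p3=3, p4=7, p5=3, p6=5)

(p0=1, p1=8, p2=1, p3=3, p4=7, p5=3, p6=5)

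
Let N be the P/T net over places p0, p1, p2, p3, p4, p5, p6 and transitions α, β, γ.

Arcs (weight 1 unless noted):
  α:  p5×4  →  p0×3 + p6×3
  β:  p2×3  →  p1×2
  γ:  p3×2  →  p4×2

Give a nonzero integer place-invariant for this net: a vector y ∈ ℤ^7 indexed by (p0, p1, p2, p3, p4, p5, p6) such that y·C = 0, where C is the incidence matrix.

y = (p0:0, p1:3, p2:2, p3:0, p4:0, p5:0, p6:0)

Incidence matrix C (rows=places, cols=transitions):
        α    β    γ
   p0   3    0    0
   p1   0    2    0
   p2   0   -3    0
   p3   0    0   -2
   p4   0    0    2
   p5  -4    0    0
   p6   3    0    0

Candidate y = [0, 3, 2, 0, 0, 0, 0]; check y·C column-wise:
  col α: 0·3 + 3·0 + 2·0 + 0·-4 + 0·3 = 0
  col β: 3·2 + 2·-3 = 0
  col γ: 3·0 + 2·0 + 0·-2 + 0·2 = 0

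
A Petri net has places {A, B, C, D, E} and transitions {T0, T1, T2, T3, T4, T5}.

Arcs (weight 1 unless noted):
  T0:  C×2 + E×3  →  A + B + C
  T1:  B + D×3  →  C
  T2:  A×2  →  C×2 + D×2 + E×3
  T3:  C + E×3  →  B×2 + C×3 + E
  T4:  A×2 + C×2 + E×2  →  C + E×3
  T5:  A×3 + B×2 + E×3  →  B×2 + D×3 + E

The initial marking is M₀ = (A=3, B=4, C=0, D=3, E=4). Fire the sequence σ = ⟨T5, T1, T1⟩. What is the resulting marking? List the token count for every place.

step 1: fire T5:  (A=3, B=4, C=0, D=3, E=4) → (A=0, B=4, C=0, D=6, E=2)
step 2: fire T1:  (A=0, B=4, C=0, D=6, E=2) → (A=0, B=3, C=1, D=3, E=2)
step 3: fire T1:  (A=0, B=3, C=1, D=3, E=2) → (A=0, B=2, C=2, D=0, E=2)

(A=0, B=2, C=2, D=0, E=2)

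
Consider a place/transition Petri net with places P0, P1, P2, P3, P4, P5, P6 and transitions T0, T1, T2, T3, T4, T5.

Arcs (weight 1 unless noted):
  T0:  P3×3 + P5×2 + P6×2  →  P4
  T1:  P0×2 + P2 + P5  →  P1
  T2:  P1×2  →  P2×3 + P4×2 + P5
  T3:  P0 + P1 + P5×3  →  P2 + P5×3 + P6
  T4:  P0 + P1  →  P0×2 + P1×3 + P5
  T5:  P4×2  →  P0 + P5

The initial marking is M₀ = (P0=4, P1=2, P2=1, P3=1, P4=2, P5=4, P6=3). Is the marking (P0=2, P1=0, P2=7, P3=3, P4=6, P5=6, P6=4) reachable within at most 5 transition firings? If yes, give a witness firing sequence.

depth 0: 1 marking
depth 1: 6 markings reached so far
depth 2: 17 markings reached so far
depth 3: 37 markings reached so far
depth 4: 69 markings reached so far
depth 5: 118 markings reached so far
target is not among the 118 markings reachable within 5 steps

NO — not reachable within 5 firings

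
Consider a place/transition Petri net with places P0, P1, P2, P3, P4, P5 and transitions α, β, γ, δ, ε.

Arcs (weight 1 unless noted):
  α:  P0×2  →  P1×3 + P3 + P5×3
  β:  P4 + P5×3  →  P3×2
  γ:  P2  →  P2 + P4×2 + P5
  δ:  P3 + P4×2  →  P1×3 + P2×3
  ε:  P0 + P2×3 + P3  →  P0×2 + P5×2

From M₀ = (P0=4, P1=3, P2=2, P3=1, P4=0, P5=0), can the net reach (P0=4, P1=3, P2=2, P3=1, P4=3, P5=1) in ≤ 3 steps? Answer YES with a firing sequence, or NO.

depth 0: 1 marking
depth 1: 3 markings reached so far
depth 2: 7 markings reached so far
depth 3: 13 markings reached so far
target is not among the 13 markings reachable within 3 steps

NO — not reachable within 3 firings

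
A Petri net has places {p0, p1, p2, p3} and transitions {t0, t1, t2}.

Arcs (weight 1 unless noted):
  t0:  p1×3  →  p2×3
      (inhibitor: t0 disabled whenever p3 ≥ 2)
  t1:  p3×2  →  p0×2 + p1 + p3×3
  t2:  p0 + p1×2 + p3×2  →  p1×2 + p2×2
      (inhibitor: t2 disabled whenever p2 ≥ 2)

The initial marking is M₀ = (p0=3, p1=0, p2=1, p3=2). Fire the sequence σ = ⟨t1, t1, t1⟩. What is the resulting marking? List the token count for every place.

step 1: fire t1:  (p0=3, p1=0, p2=1, p3=2) → (p0=5, p1=1, p2=1, p3=3)
step 2: fire t1:  (p0=5, p1=1, p2=1, p3=3) → (p0=7, p1=2, p2=1, p3=4)
step 3: fire t1:  (p0=7, p1=2, p2=1, p3=4) → (p0=9, p1=3, p2=1, p3=5)

(p0=9, p1=3, p2=1, p3=5)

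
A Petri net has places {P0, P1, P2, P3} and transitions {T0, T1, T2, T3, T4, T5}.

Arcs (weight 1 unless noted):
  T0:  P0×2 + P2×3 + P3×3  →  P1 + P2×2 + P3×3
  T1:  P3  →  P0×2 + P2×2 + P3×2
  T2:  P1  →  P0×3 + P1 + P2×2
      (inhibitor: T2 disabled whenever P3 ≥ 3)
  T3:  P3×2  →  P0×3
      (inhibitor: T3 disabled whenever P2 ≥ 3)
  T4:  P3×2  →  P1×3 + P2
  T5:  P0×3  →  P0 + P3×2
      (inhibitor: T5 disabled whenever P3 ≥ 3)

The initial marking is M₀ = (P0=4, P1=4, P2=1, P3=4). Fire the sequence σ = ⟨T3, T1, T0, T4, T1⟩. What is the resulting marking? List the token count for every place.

(P0=9, P1=8, P2=5, P3=2)

step 1: fire T3:  (P0=4, P1=4, P2=1, P3=4) → (P0=7, P1=4, P2=1, P3=2)
step 2: fire T1:  (P0=7, P1=4, P2=1, P3=2) → (P0=9, P1=4, P2=3, P3=3)
step 3: fire T0:  (P0=9, P1=4, P2=3, P3=3) → (P0=7, P1=5, P2=2, P3=3)
step 4: fire T4:  (P0=7, P1=5, P2=2, P3=3) → (P0=7, P1=8, P2=3, P3=1)
step 5: fire T1:  (P0=7, P1=8, P2=3, P3=1) → (P0=9, P1=8, P2=5, P3=2)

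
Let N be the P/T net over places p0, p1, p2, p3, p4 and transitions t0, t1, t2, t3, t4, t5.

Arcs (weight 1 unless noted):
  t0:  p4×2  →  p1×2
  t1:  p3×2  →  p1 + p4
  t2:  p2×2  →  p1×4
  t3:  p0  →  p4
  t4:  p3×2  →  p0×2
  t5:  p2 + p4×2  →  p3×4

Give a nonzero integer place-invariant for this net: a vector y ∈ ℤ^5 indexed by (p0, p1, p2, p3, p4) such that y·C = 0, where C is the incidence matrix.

y = (p0:1, p1:1, p2:2, p3:1, p4:1)

Incidence matrix C (rows=places, cols=transitions):
       t0   t1   t2   t3   t4   t5
   p0   0    0    0   -1    2    0
   p1   2    1    4    0    0    0
   p2   0    0   -2    0    0   -1
   p3   0   -2    0    0   -2    4
   p4  -2    1    0    1    0   -2

Candidate y = [1, 1, 2, 1, 1]; check y·C column-wise:
  col t0: 1·0 + 1·2 + 2·0 + 1·0 + 1·-2 = 0
  col t1: 1·0 + 1·1 + 2·0 + 1·-2 + 1·1 = 0
  col t2: 1·0 + 1·4 + 2·-2 + 1·0 + 1·0 = 0
  col t3: 1·-1 + 1·0 + 2·0 + 1·0 + 1·1 = 0
  col t4: 1·2 + 1·0 + 2·0 + 1·-2 + 1·0 = 0
  col t5: 1·0 + 1·0 + 2·-1 + 1·4 + 1·-2 = 0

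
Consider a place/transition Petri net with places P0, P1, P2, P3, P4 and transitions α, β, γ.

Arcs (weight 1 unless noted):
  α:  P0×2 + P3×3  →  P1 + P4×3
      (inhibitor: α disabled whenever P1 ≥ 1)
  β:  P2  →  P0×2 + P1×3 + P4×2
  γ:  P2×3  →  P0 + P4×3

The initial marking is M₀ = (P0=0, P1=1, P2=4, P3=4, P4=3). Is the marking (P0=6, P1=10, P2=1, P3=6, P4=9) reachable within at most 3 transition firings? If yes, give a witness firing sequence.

depth 0: 1 marking
depth 1: 3 markings reached so far
depth 2: 5 markings reached so far
depth 3: 6 markings reached so far
target is not among the 6 markings reachable within 3 steps

NO — not reachable within 3 firings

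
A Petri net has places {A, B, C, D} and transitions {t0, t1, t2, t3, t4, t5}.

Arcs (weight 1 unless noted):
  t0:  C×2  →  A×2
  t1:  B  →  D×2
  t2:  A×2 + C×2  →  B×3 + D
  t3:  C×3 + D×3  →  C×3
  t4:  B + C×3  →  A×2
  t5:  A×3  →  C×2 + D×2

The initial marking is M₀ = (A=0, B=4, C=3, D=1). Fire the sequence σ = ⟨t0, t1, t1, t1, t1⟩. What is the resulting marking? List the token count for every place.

step 1: fire t0:  (A=0, B=4, C=3, D=1) → (A=2, B=4, C=1, D=1)
step 2: fire t1:  (A=2, B=4, C=1, D=1) → (A=2, B=3, C=1, D=3)
step 3: fire t1:  (A=2, B=3, C=1, D=3) → (A=2, B=2, C=1, D=5)
step 4: fire t1:  (A=2, B=2, C=1, D=5) → (A=2, B=1, C=1, D=7)
step 5: fire t1:  (A=2, B=1, C=1, D=7) → (A=2, B=0, C=1, D=9)

(A=2, B=0, C=1, D=9)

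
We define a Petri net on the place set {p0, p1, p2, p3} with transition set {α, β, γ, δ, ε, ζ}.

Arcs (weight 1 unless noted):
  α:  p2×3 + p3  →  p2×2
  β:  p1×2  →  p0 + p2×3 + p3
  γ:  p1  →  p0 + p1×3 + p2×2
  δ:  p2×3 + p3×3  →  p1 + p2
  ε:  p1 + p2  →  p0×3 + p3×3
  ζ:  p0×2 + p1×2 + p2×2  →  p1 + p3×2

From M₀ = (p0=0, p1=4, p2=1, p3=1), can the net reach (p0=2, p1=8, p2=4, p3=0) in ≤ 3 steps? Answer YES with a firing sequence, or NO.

step 1: fire γ:  (p0=0, p1=4, p2=1, p3=1) → (p0=1, p1=6, p2=3, p3=1)
step 2: fire α:  (p0=1, p1=6, p2=3, p3=1) → (p0=1, p1=6, p2=2, p3=0)
step 3: fire γ:  (p0=1, p1=6, p2=2, p3=0) → (p0=2, p1=8, p2=4, p3=0)

YES — reachable via ⟨γ, α, γ⟩ (3 firings)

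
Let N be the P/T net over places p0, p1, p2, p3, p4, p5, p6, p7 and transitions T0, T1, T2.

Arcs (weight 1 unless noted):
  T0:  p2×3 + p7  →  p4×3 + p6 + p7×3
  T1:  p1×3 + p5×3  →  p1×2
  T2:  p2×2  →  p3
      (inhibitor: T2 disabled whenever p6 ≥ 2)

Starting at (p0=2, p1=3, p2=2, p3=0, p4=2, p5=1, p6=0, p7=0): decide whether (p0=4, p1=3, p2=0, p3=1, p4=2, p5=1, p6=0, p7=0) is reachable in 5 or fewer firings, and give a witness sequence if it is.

NO — not reachable within 5 firings

depth 0: 1 marking
depth 1: 2 markings reached so far
depth 2: 2 markings reached so far
(frontier empty at depth 2; search complete)
target is not among the 2 markings reachable within 5 steps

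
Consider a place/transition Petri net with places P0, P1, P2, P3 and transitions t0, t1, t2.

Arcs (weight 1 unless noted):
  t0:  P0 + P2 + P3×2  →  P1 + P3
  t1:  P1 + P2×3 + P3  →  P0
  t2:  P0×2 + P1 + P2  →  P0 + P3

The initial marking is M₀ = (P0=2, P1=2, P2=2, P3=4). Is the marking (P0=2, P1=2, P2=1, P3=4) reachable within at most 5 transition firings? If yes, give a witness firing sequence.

NO — not reachable within 5 firings

depth 0: 1 marking
depth 1: 3 markings reached so far
depth 2: 5 markings reached so far
depth 3: 5 markings reached so far
(frontier empty at depth 3; search complete)
target is not among the 5 markings reachable within 5 steps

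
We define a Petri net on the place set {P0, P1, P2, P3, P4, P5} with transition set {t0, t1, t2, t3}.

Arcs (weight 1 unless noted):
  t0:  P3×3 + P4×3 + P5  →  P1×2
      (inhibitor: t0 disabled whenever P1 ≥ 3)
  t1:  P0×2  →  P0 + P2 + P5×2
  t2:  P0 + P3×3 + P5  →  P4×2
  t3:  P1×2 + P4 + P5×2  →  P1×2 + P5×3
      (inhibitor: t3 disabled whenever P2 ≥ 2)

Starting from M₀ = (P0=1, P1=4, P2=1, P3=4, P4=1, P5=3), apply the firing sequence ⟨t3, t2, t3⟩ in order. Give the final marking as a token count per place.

step 1: fire t3:  (P0=1, P1=4, P2=1, P3=4, P4=1, P5=3) → (P0=1, P1=4, P2=1, P3=4, P4=0, P5=4)
step 2: fire t2:  (P0=1, P1=4, P2=1, P3=4, P4=0, P5=4) → (P0=0, P1=4, P2=1, P3=1, P4=2, P5=3)
step 3: fire t3:  (P0=0, P1=4, P2=1, P3=1, P4=2, P5=3) → (P0=0, P1=4, P2=1, P3=1, P4=1, P5=4)

(P0=0, P1=4, P2=1, P3=1, P4=1, P5=4)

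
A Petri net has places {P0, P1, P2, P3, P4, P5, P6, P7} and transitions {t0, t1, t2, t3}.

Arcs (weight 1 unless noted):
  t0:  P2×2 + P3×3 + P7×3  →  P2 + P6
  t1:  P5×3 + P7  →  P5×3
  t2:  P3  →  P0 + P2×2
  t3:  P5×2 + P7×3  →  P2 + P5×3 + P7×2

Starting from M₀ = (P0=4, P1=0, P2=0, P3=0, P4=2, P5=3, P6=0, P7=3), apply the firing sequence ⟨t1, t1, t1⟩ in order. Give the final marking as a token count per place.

step 1: fire t1:  (P0=4, P1=0, P2=0, P3=0, P4=2, P5=3, P6=0, P7=3) → (P0=4, P1=0, P2=0, P3=0, P4=2, P5=3, P6=0, P7=2)
step 2: fire t1:  (P0=4, P1=0, P2=0, P3=0, P4=2, P5=3, P6=0, P7=2) → (P0=4, P1=0, P2=0, P3=0, P4=2, P5=3, P6=0, P7=1)
step 3: fire t1:  (P0=4, P1=0, P2=0, P3=0, P4=2, P5=3, P6=0, P7=1) → (P0=4, P1=0, P2=0, P3=0, P4=2, P5=3, P6=0, P7=0)

(P0=4, P1=0, P2=0, P3=0, P4=2, P5=3, P6=0, P7=0)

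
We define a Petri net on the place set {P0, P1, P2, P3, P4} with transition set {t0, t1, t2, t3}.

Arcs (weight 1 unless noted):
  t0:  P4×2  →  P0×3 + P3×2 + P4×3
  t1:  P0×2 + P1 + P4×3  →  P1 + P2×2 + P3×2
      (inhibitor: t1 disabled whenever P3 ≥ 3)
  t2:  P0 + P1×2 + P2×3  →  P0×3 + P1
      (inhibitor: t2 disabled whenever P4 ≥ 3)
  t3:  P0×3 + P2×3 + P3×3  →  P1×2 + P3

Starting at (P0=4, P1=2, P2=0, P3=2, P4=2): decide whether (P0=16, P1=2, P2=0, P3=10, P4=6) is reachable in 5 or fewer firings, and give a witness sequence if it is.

YES — reachable via ⟨t0, t0, t0, t0⟩ (4 firings)

step 1: fire t0:  (P0=4, P1=2, P2=0, P3=2, P4=2) → (P0=7, P1=2, P2=0, P3=4, P4=3)
step 2: fire t0:  (P0=7, P1=2, P2=0, P3=4, P4=3) → (P0=10, P1=2, P2=0, P3=6, P4=4)
step 3: fire t0:  (P0=10, P1=2, P2=0, P3=6, P4=4) → (P0=13, P1=2, P2=0, P3=8, P4=5)
step 4: fire t0:  (P0=13, P1=2, P2=0, P3=8, P4=5) → (P0=16, P1=2, P2=0, P3=10, P4=6)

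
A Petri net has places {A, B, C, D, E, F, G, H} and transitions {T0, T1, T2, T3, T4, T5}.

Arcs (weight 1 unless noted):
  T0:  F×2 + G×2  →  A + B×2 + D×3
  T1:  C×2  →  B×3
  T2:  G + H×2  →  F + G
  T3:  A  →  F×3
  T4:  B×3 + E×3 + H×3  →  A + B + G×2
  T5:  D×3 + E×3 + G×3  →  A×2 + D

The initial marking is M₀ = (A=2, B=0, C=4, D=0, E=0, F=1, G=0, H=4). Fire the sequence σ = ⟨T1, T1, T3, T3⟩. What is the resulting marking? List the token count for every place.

(A=0, B=6, C=0, D=0, E=0, F=7, G=0, H=4)

step 1: fire T1:  (A=2, B=0, C=4, D=0, E=0, F=1, G=0, H=4) → (A=2, B=3, C=2, D=0, E=0, F=1, G=0, H=4)
step 2: fire T1:  (A=2, B=3, C=2, D=0, E=0, F=1, G=0, H=4) → (A=2, B=6, C=0, D=0, E=0, F=1, G=0, H=4)
step 3: fire T3:  (A=2, B=6, C=0, D=0, E=0, F=1, G=0, H=4) → (A=1, B=6, C=0, D=0, E=0, F=4, G=0, H=4)
step 4: fire T3:  (A=1, B=6, C=0, D=0, E=0, F=4, G=0, H=4) → (A=0, B=6, C=0, D=0, E=0, F=7, G=0, H=4)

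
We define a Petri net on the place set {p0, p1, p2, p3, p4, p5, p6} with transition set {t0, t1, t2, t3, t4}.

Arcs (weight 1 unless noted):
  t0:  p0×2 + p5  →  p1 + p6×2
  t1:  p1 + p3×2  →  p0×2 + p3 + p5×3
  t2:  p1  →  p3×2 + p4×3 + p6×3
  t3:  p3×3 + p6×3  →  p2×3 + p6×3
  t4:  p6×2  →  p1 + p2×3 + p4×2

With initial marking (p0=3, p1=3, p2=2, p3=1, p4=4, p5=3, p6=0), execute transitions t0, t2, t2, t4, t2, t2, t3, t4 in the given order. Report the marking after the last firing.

step 1: fire t0:  (p0=3, p1=3, p2=2, p3=1, p4=4, p5=3, p6=0) → (p0=1, p1=4, p2=2, p3=1, p4=4, p5=2, p6=2)
step 2: fire t2:  (p0=1, p1=4, p2=2, p3=1, p4=4, p5=2, p6=2) → (p0=1, p1=3, p2=2, p3=3, p4=7, p5=2, p6=5)
step 3: fire t2:  (p0=1, p1=3, p2=2, p3=3, p4=7, p5=2, p6=5) → (p0=1, p1=2, p2=2, p3=5, p4=10, p5=2, p6=8)
step 4: fire t4:  (p0=1, p1=2, p2=2, p3=5, p4=10, p5=2, p6=8) → (p0=1, p1=3, p2=5, p3=5, p4=12, p5=2, p6=6)
step 5: fire t2:  (p0=1, p1=3, p2=5, p3=5, p4=12, p5=2, p6=6) → (p0=1, p1=2, p2=5, p3=7, p4=15, p5=2, p6=9)
step 6: fire t2:  (p0=1, p1=2, p2=5, p3=7, p4=15, p5=2, p6=9) → (p0=1, p1=1, p2=5, p3=9, p4=18, p5=2, p6=12)
step 7: fire t3:  (p0=1, p1=1, p2=5, p3=9, p4=18, p5=2, p6=12) → (p0=1, p1=1, p2=8, p3=6, p4=18, p5=2, p6=12)
step 8: fire t4:  (p0=1, p1=1, p2=8, p3=6, p4=18, p5=2, p6=12) → (p0=1, p1=2, p2=11, p3=6, p4=20, p5=2, p6=10)

(p0=1, p1=2, p2=11, p3=6, p4=20, p5=2, p6=10)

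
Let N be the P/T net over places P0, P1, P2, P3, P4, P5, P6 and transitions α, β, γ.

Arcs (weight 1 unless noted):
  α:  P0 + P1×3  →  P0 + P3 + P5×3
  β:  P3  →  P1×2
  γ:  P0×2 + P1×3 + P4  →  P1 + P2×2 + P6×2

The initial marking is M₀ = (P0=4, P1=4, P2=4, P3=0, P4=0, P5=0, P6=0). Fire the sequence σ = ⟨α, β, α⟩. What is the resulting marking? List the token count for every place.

step 1: fire α:  (P0=4, P1=4, P2=4, P3=0, P4=0, P5=0, P6=0) → (P0=4, P1=1, P2=4, P3=1, P4=0, P5=3, P6=0)
step 2: fire β:  (P0=4, P1=1, P2=4, P3=1, P4=0, P5=3, P6=0) → (P0=4, P1=3, P2=4, P3=0, P4=0, P5=3, P6=0)
step 3: fire α:  (P0=4, P1=3, P2=4, P3=0, P4=0, P5=3, P6=0) → (P0=4, P1=0, P2=4, P3=1, P4=0, P5=6, P6=0)

(P0=4, P1=0, P2=4, P3=1, P4=0, P5=6, P6=0)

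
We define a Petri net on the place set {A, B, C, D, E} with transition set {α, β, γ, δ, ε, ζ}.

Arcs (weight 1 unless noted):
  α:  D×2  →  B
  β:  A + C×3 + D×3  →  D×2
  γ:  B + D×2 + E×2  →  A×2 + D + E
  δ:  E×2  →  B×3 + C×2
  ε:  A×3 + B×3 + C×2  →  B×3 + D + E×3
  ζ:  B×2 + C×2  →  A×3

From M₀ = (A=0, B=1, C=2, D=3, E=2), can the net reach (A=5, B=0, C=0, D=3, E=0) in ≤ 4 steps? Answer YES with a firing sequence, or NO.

depth 0: 1 marking
depth 1: 4 markings reached so far
depth 2: 8 markings reached so far
depth 3: 10 markings reached so far
depth 4: 12 markings reached so far
target is not among the 12 markings reachable within 4 steps

NO — not reachable within 4 firings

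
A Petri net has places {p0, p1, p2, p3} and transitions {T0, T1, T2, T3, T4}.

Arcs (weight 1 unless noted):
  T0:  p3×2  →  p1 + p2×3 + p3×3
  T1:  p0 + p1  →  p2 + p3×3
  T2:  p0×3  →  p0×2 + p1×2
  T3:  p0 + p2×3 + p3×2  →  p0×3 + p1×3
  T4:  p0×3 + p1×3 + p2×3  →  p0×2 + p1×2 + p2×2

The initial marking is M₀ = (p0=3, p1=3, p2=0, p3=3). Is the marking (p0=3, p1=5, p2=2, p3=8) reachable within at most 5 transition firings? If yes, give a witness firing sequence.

YES — reachable via ⟨T0, T1, T1, T3⟩ (4 firings)

step 1: fire T0:  (p0=3, p1=3, p2=0, p3=3) → (p0=3, p1=4, p2=3, p3=4)
step 2: fire T1:  (p0=3, p1=4, p2=3, p3=4) → (p0=2, p1=3, p2=4, p3=7)
step 3: fire T1:  (p0=2, p1=3, p2=4, p3=7) → (p0=1, p1=2, p2=5, p3=10)
step 4: fire T3:  (p0=1, p1=2, p2=5, p3=10) → (p0=3, p1=5, p2=2, p3=8)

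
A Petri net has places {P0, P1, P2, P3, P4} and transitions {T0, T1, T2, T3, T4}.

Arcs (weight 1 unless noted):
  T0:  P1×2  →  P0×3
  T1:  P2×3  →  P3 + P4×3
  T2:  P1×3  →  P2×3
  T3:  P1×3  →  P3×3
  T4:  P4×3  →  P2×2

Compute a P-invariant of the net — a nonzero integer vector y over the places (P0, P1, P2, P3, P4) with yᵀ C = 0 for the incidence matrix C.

y = (P0:2, P1:3, P2:3, P3:3, P4:2)

Incidence matrix C (rows=places, cols=transitions):
       T0   T1   T2   T3   T4
   P0   3    0    0    0    0
   P1  -2    0   -3   -3    0
   P2   0   -3    3    0    2
   P3   0    1    0    3    0
   P4   0    3    0    0   -3

Candidate y = [2, 3, 3, 3, 2]; check y·C column-wise:
  col T0: 2·3 + 3·-2 + 3·0 + 3·0 + 2·0 = 0
  col T1: 2·0 + 3·0 + 3·-3 + 3·1 + 2·3 = 0
  col T2: 2·0 + 3·-3 + 3·3 + 3·0 + 2·0 = 0
  col T3: 2·0 + 3·-3 + 3·0 + 3·3 + 2·0 = 0
  col T4: 2·0 + 3·0 + 3·2 + 3·0 + 2·-3 = 0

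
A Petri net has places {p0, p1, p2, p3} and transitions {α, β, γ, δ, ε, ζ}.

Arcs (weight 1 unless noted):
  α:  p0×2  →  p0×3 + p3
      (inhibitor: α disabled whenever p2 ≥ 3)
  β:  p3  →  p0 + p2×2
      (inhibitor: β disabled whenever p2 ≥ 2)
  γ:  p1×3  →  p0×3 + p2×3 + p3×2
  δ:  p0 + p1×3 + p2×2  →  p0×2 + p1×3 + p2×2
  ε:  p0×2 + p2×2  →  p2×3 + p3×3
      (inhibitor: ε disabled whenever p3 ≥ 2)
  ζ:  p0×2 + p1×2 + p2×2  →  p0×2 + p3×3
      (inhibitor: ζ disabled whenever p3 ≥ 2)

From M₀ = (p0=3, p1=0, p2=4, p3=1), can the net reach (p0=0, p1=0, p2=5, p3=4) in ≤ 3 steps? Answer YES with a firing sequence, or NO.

NO — not reachable within 3 firings

depth 0: 1 marking
depth 1: 2 markings reached so far
depth 2: 2 markings reached so far
(frontier empty at depth 2; search complete)
target is not among the 2 markings reachable within 3 steps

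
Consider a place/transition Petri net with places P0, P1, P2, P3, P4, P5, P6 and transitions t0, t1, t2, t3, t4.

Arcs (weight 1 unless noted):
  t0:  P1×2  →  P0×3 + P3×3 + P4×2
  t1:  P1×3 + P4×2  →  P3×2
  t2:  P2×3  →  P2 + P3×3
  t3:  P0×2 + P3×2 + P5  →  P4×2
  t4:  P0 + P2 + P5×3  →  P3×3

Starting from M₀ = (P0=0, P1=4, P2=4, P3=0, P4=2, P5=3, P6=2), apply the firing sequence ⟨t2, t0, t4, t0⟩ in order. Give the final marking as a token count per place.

step 1: fire t2:  (P0=0, P1=4, P2=4, P3=0, P4=2, P5=3, P6=2) → (P0=0, P1=4, P2=2, P3=3, P4=2, P5=3, P6=2)
step 2: fire t0:  (P0=0, P1=4, P2=2, P3=3, P4=2, P5=3, P6=2) → (P0=3, P1=2, P2=2, P3=6, P4=4, P5=3, P6=2)
step 3: fire t4:  (P0=3, P1=2, P2=2, P3=6, P4=4, P5=3, P6=2) → (P0=2, P1=2, P2=1, P3=9, P4=4, P5=0, P6=2)
step 4: fire t0:  (P0=2, P1=2, P2=1, P3=9, P4=4, P5=0, P6=2) → (P0=5, P1=0, P2=1, P3=12, P4=6, P5=0, P6=2)

(P0=5, P1=0, P2=1, P3=12, P4=6, P5=0, P6=2)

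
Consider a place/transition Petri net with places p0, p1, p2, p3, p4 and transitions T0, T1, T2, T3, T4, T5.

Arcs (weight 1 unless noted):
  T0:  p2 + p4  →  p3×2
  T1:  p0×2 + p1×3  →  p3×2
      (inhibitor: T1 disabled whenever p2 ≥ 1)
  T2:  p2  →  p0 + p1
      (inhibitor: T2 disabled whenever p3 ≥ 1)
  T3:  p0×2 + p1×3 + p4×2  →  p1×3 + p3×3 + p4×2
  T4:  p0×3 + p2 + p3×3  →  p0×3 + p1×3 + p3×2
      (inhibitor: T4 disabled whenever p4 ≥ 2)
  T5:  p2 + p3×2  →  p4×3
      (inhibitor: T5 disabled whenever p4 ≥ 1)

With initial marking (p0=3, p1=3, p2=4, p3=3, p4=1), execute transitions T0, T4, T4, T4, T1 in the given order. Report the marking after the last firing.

step 1: fire T0:  (p0=3, p1=3, p2=4, p3=3, p4=1) → (p0=3, p1=3, p2=3, p3=5, p4=0)
step 2: fire T4:  (p0=3, p1=3, p2=3, p3=5, p4=0) → (p0=3, p1=6, p2=2, p3=4, p4=0)
step 3: fire T4:  (p0=3, p1=6, p2=2, p3=4, p4=0) → (p0=3, p1=9, p2=1, p3=3, p4=0)
step 4: fire T4:  (p0=3, p1=9, p2=1, p3=3, p4=0) → (p0=3, p1=12, p2=0, p3=2, p4=0)
step 5: fire T1:  (p0=3, p1=12, p2=0, p3=2, p4=0) → (p0=1, p1=9, p2=0, p3=4, p4=0)

(p0=1, p1=9, p2=0, p3=4, p4=0)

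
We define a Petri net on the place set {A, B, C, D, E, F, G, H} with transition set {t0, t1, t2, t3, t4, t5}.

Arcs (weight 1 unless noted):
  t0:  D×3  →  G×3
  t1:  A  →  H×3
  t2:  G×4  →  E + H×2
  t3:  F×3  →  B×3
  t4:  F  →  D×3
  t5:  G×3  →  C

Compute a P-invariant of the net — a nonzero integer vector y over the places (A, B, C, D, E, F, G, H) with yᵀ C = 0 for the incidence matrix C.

y = (A:0, B:3, C:3, D:1, E:4, F:3, G:1, H:0)

Incidence matrix C (rows=places, cols=transitions):
       t0   t1   t2   t3   t4   t5
    A   0   -1    0    0    0    0
    B   0    0    0    3    0    0
    C   0    0    0    0    0    1
    D  -3    0    0    0    3    0
    E   0    0    1    0    0    0
    F   0    0    0   -3   -1    0
    G   3    0   -4    0    0   -3
    H   0    3    2    0    0    0

Candidate y = [0, 3, 3, 1, 4, 3, 1, 0]; check y·C column-wise:
  col t0: 3·0 + 3·0 + 1·-3 + 4·0 + 3·0 + 1·3 = 0
  col t1: 0·-1 + 3·0 + 3·0 + 1·0 + 4·0 + 3·0 + 1·0 + 0·3 = 0
  col t2: 3·0 + 3·0 + 1·0 + 4·1 + 3·0 + 1·-4 + 0·2 = 0
  col t3: 3·3 + 3·0 + 1·0 + 4·0 + 3·-3 + 1·0 = 0
  col t4: 3·0 + 3·0 + 1·3 + 4·0 + 3·-1 + 1·0 = 0
  col t5: 3·0 + 3·1 + 1·0 + 4·0 + 3·0 + 1·-3 = 0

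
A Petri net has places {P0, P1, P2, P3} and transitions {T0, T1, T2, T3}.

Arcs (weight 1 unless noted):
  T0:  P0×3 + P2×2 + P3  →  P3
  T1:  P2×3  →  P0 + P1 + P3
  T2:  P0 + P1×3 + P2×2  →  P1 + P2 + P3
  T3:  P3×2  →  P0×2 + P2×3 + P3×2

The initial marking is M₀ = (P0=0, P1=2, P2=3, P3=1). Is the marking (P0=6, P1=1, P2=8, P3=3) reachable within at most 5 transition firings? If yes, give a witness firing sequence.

YES — reachable via ⟨T1, T3, T2, T3, T3⟩ (5 firings)

step 1: fire T1:  (P0=0, P1=2, P2=3, P3=1) → (P0=1, P1=3, P2=0, P3=2)
step 2: fire T3:  (P0=1, P1=3, P2=0, P3=2) → (P0=3, P1=3, P2=3, P3=2)
step 3: fire T2:  (P0=3, P1=3, P2=3, P3=2) → (P0=2, P1=1, P2=2, P3=3)
step 4: fire T3:  (P0=2, P1=1, P2=2, P3=3) → (P0=4, P1=1, P2=5, P3=3)
step 5: fire T3:  (P0=4, P1=1, P2=5, P3=3) → (P0=6, P1=1, P2=8, P3=3)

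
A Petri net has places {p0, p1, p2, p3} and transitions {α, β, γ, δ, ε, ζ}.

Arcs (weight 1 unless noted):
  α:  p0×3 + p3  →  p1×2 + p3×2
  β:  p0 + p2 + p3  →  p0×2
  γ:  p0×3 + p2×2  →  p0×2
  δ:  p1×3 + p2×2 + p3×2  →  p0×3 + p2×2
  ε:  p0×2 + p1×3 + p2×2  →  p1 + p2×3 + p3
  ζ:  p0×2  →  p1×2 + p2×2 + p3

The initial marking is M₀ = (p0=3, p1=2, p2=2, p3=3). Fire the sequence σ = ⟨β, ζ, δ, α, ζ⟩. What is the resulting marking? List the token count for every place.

(p0=0, p1=5, p2=5, p3=3)

step 1: fire β:  (p0=3, p1=2, p2=2, p3=3) → (p0=4, p1=2, p2=1, p3=2)
step 2: fire ζ:  (p0=4, p1=2, p2=1, p3=2) → (p0=2, p1=4, p2=3, p3=3)
step 3: fire δ:  (p0=2, p1=4, p2=3, p3=3) → (p0=5, p1=1, p2=3, p3=1)
step 4: fire α:  (p0=5, p1=1, p2=3, p3=1) → (p0=2, p1=3, p2=3, p3=2)
step 5: fire ζ:  (p0=2, p1=3, p2=3, p3=2) → (p0=0, p1=5, p2=5, p3=3)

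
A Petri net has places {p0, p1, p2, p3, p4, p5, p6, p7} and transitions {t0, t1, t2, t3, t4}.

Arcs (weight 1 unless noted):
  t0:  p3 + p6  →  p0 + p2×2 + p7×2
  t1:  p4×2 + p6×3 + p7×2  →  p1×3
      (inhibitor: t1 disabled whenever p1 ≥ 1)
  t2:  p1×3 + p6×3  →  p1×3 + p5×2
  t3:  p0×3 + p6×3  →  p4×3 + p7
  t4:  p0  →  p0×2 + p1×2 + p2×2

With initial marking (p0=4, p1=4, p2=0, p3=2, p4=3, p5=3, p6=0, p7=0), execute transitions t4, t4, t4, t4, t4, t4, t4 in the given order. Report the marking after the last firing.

(p0=11, p1=18, p2=14, p3=2, p4=3, p5=3, p6=0, p7=0)

step 1: fire t4:  (p0=4, p1=4, p2=0, p3=2, p4=3, p5=3, p6=0, p7=0) → (p0=5, p1=6, p2=2, p3=2, p4=3, p5=3, p6=0, p7=0)
step 2: fire t4:  (p0=5, p1=6, p2=2, p3=2, p4=3, p5=3, p6=0, p7=0) → (p0=6, p1=8, p2=4, p3=2, p4=3, p5=3, p6=0, p7=0)
step 3: fire t4:  (p0=6, p1=8, p2=4, p3=2, p4=3, p5=3, p6=0, p7=0) → (p0=7, p1=10, p2=6, p3=2, p4=3, p5=3, p6=0, p7=0)
step 4: fire t4:  (p0=7, p1=10, p2=6, p3=2, p4=3, p5=3, p6=0, p7=0) → (p0=8, p1=12, p2=8, p3=2, p4=3, p5=3, p6=0, p7=0)
step 5: fire t4:  (p0=8, p1=12, p2=8, p3=2, p4=3, p5=3, p6=0, p7=0) → (p0=9, p1=14, p2=10, p3=2, p4=3, p5=3, p6=0, p7=0)
step 6: fire t4:  (p0=9, p1=14, p2=10, p3=2, p4=3, p5=3, p6=0, p7=0) → (p0=10, p1=16, p2=12, p3=2, p4=3, p5=3, p6=0, p7=0)
step 7: fire t4:  (p0=10, p1=16, p2=12, p3=2, p4=3, p5=3, p6=0, p7=0) → (p0=11, p1=18, p2=14, p3=2, p4=3, p5=3, p6=0, p7=0)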